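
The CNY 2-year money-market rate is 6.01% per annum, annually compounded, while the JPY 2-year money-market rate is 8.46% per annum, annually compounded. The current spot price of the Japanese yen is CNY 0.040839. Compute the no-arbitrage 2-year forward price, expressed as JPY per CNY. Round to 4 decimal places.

25.6313

T = 2 years.
CNY accumulates by (1 + 0.0601)^2 = 1.12381201.
Growth of 1 JPY over T: (1 + 0.0846)^2 = 1.17635716.
So F = 0.040839 × 1.12381201 / 1.17635716 = 0.039014816 (CNY/JPY).
Invert for JPY per CNY: 1 / 0.039014816 = 25.6313.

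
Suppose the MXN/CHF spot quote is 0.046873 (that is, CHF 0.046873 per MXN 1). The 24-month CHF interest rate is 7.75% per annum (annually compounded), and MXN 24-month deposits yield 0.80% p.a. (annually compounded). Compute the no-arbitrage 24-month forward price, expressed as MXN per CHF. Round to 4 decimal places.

T = 2 years.
CHF growth factor: (1 + 0.0775)^2 = 1.16100625.
MXN growth factor: (1 + 0.0080)^2 = 1.016064.
Forward (CHF per MXN) = 0.046873 × 1.16100625 / 1.016064 = 0.053559467.
Quoted the other way: 1/0.053559467 = 18.6708 MXN per CHF.

18.6708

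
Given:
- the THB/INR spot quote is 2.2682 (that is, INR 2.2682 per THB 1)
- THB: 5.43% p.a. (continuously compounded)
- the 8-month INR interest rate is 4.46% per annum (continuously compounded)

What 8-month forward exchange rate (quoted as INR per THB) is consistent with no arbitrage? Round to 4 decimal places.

2.2536

T = 8/12 years.
INR accumulates by e^(0.0446×8/12) = 1.0301798.
Growth of 1 THB over T: e^(0.0543×8/12) = 1.0368632.
So F = 2.2682 × 1.0301798 / 1.0368632 = 2.253580 (INR/THB).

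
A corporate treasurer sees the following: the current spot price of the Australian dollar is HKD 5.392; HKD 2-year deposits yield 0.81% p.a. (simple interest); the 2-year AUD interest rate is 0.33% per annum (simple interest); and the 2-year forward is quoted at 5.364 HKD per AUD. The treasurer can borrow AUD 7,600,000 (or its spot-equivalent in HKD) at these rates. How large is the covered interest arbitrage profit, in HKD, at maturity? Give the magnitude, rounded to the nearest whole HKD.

T = 2 years.
Route A — deposit AUD, sell forward: 7,600,000 × 1.006600 × 5.364 = HKD 41,035,458.24.
Route B — convert at spot, deposit HKD: 7,600,000 × 5.392 × 1.016200 = HKD 41,643,063.04.
The quoted forward undervalues AUD, so borrow AUD, convert to HKD at spot, deposit the HKD at 0.81%, and buy AUD forward at 5.364 to cover the loan.
Profit = 41,643,063.04 − 41,035,458.24 = HKD 607,605.

HKD 607,605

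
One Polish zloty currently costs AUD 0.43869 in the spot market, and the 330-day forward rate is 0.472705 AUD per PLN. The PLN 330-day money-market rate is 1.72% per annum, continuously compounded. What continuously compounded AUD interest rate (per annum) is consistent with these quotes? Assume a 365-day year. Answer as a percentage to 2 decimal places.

T = 330/365 years.
F/S = 0.472705/0.43869 = 1.0775377 = (growth of AUD) / (growth of PLN).
The PLN side grows by e^(0.0172×330/365) = 1.0156722.
So the AUD growth factor = 1.0944251.
r = ln(1.0944251)/(330/365) = 0.099799 → 9.98%.

9.98%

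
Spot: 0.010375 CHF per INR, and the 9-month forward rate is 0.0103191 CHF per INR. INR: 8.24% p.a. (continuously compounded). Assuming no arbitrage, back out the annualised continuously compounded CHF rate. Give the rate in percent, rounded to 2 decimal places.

T = 9/12 years.
CIP gives F = S · g_CHF/g_INR, so g_CHF/g_INR = 0.0103191/0.010375 = 0.9946120.
INR growth factor: e^(0.0824×9/12) = 1.0637496.
Hence g_CHF = 1.0580181.
Take logs: ln 1.0580181 / (9/12) = 0.075197, so 7.52%.

7.52%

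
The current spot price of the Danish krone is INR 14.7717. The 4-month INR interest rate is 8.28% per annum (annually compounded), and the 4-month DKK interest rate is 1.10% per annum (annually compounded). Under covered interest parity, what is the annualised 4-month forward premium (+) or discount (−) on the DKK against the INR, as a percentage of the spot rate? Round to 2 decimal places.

T = 4/12 years.
F = S · g_INR/g_DKK = 14.7717 × 1.0268715/1.0036533 = 15.1134239.
(F − S)/S ÷ T = (15.1134239 − 14.7717)/14.7717/(4/12) = 0.069401 → 6.94%.

+6.94%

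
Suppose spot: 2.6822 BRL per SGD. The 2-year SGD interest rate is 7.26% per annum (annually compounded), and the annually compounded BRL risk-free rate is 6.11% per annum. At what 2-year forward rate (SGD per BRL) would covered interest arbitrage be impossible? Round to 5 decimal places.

0.38095

T = 2 years.
Growth of 1 BRL over T: (1 + 0.0611)^2 = 1.1259332.
SGD accumulates by (1 + 0.0726)^2 = 1.1504708.
CIP: F = S · (grow BRL)/(grow SGD) = 2.6822 × 1.1259332/1.1504708 = 2.624993 BRL per SGD.
Invert for SGD per BRL: 1 / 2.624993 = 0.38095.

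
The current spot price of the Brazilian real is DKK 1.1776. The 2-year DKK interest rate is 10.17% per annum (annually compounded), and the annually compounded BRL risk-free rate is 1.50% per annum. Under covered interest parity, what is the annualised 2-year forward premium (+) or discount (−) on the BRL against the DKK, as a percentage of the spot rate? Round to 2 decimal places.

T = 2 years.
CIP forward (DKK per BRL) = 1.1776 × 1.2137429/1.030225 = 1.3873704.
Annualised premium = (F − S)/S × (1/T) = (1.3873704 − 1.1776)/1.1776 ÷ 2 = 8.91%.

+8.91%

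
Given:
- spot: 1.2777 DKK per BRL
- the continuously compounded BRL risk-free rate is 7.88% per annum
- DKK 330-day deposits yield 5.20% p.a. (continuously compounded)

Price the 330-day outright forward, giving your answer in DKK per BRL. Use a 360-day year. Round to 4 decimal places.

T = 330/360 years.
DKK growth factor: e^(0.0520×330/360) = 1.048821.
Growth of 1 BRL over T: e^(0.0788×330/360) = 1.0749061.
CIP: F = S · (grow DKK)/(grow BRL) = 1.2777 × 1.048821/1.0749061 = 1.246694 DKK per BRL.

1.2467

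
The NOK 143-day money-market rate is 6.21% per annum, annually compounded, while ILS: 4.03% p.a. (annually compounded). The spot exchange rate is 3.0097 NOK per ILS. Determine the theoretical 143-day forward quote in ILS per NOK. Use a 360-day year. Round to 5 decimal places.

T = 143/360 years.
NOK growth factor: (1 + 0.0621)^(143/360) = 1.0242205.
ILS growth factor: (1 + 0.0403)^(143/360) = 1.0158177.
So F = 3.0097 × 1.0242205 / 1.0158177 = 3.034596 (NOK/ILS).
Invert for ILS per NOK: 1 / 3.034596 = 0.32953.

0.32953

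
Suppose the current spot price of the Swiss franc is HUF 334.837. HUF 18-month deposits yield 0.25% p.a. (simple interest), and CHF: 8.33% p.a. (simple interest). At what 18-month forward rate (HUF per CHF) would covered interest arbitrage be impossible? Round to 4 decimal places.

298.7623

T = 18/12 years.
Growth of 1 HUF over T: 1 + 0.0025×18/12 = 1.003750.
CHF accumulates by 1 + 0.0833×18/12 = 1.124950.
So F = 334.837 × 1.003750 / 1.124950 = 298.762291 (HUF/CHF).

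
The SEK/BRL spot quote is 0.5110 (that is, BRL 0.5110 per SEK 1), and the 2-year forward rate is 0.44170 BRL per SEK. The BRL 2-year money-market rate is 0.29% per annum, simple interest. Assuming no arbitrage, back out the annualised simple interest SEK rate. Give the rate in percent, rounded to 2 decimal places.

8.18%

T = 2 years.
F/S = 0.4417/0.511 = 0.8643836 = (growth of BRL) / (growth of SEK).
BRL growth factor: 1 + 0.0029×2 = 1.005800.
That pins the SEK growth at 1.1636038.
(1.1636038 − 1)/T = 0.081802, i.e. 8.18%.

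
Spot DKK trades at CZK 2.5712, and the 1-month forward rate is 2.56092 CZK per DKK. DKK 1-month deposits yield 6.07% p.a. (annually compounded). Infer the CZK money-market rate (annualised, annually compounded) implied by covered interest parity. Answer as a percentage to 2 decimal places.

1.09%

T = 1/12 years.
F/S = 2.56092/2.5712 = 0.9960019 = (growth of CZK) / (growth of DKK).
DKK growth factor: (1 + 0.0607)^(1/12) = 1.0049228.
That pins the CZK growth at 1.000905.
Annualise: 1.000905^(12/1) − 1 = 0.010914 = 1.09%.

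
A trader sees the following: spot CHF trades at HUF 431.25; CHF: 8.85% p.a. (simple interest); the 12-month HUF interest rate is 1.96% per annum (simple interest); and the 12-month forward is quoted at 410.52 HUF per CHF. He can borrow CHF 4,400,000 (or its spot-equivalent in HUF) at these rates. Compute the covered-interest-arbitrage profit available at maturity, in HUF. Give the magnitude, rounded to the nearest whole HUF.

HUF 31,453,488

T = 1 year.
Keep in CHF, deliver into the forward: 4,400,000·1.088500·410.52 = HUF 1,966,144,488.00.
Swap to HUF now, deposit: 4,400,000·431.25·1.019600 = HUF 1,934,691,000.00.
The quoted forward overvalues CHF, so borrow HUF, buy CHF at spot, deposit the CHF at 8.85%, and sell the proceeds forward at 410.52.
The gap between the two covered legs is HUF 31,453,488.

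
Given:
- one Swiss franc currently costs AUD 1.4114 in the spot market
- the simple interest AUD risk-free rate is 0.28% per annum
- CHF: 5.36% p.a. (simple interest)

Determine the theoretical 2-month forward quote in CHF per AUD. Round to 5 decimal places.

0.71451

T = 2/12 years.
Growth of 1 AUD over T: 1 + 0.0028×2/12 = 1.0004667.
CHF accumulates by 1 + 0.0536×2/12 = 1.0089333.
So F = 1.4114 × 1.0004667 / 1.0089333 = 1.399556 (AUD/CHF).
Quoted the other way: 1/1.399556 = 0.71451 CHF per AUD.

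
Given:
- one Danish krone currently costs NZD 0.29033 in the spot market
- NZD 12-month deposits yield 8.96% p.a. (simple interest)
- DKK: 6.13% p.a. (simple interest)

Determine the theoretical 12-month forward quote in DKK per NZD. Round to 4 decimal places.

T = 1 year.
NZD growth factor: 1 + 0.0896×1 = 1.089600.
DKK accumulates by 1 + 0.0613×1 = 1.061300.
So F = 0.29033 × 1.089600 / 1.061300 = 0.2980718 (NZD/DKK).
Quoted the other way: 1/0.2980718 = 3.3549 DKK per NZD.

3.3549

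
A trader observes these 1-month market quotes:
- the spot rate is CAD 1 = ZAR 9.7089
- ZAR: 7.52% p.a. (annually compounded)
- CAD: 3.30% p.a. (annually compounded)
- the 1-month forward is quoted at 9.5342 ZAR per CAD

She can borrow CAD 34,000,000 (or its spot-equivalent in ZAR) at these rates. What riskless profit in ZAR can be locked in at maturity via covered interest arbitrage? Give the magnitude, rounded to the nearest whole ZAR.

T = 1/12 years.
Invest the CAD and cover forward: 34,000,000 × 1.00270926261 × 9.5342 = ZAR 325,041,042.15.
Convert at spot and invest in ZAR: 34,000,000 × 9.7089 × 1.00606051529 = ZAR 332,103,191.85.
The quoted forward undervalues CAD, so borrow CAD, convert to ZAR at spot, deposit the ZAR at 7.52%, and buy CAD forward at 9.5342 to cover the loan.
The gap between the two covered legs is ZAR 7,062,150.

ZAR 7,062,150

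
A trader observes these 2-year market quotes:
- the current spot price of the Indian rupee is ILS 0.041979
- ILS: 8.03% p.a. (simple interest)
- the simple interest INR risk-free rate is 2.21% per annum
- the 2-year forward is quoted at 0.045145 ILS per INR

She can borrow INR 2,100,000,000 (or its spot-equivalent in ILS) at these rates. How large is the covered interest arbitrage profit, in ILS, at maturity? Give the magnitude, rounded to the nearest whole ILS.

T = 2 years.
Route A — deposit INR, sell forward: 2,100,000,000 × 1.044200 × 0.045145 = ILS 98,994,858.90.
Route B — convert at spot, deposit ILS: 2,100,000,000 × 0.041979 × 1.160600 = ILS 102,313,737.54.
The quoted forward undervalues INR, so borrow INR, convert to ILS at spot, deposit the ILS at 8.03%, and buy INR forward at 0.045145 to cover the loan.
Profit = 102,313,737.54 − 98,994,858.90 = ILS 3,318,879.

ILS 3,318,879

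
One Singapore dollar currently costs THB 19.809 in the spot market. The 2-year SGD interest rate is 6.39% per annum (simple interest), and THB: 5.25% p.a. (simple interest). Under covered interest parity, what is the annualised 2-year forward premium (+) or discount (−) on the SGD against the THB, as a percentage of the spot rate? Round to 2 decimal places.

T = 2 years.
No-arbitrage forward: 19.809 × 1.105000 / 1.127800 = 19.408534 THB/SGD.
(F − S)/S ÷ T = (19.408534 − 19.809)/19.809/2 = -0.010108 → -1.01%.

-1.01%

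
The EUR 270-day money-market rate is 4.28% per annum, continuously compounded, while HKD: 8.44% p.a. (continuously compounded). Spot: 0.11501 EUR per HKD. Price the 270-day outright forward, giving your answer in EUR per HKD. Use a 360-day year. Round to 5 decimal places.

0.11148

T = 270/360 years.
Growth of 1 EUR over T: e^(0.0428×270/360) = 1.0326208.
HKD accumulates by e^(0.0844×270/360) = 1.0653464.
So F = 0.11501 × 1.0326208 / 1.0653464 = 0.1114771 (EUR/HKD).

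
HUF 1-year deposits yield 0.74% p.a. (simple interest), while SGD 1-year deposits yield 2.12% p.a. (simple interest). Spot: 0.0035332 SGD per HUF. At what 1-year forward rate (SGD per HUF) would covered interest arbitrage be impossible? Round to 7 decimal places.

T = 1 year.
SGD growth factor: 1 + 0.0212×1 = 1.021200.
HUF accumulates by 1 + 0.0074×1 = 1.007400.
CIP: F = S · (grow SGD)/(grow HUF) = 0.0035332 × 1.021200/1.007400 = 0.003581600 SGD per HUF.

0.0035816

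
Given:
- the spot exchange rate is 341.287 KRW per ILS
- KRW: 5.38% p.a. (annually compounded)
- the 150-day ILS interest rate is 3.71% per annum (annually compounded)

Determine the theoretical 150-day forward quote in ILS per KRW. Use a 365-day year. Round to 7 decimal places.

0.0029109

T = 150/365 years.
Growth of 1 KRW over T: (1 + 0.0538)^(150/365) = 1.0217689.
Growth of 1 ILS over T: (1 + 0.0371)^(150/365) = 1.0150832.
Forward (KRW per ILS) = 341.287 × 1.0217689 / 1.0150832 = 343.5348.
Quoted the other way: 1/343.5348 = 0.0029109 ILS per KRW.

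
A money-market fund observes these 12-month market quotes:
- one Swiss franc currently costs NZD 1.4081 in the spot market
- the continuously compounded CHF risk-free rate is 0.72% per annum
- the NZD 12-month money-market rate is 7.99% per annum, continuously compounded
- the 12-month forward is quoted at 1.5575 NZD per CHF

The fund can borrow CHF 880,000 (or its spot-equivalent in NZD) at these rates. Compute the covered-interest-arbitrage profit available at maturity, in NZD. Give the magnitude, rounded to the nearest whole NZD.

NZD 38,307

T = 1 year.
Keep in CHF, deliver into the forward: 880,000·1.007225982·1.5575 = NZD 1,380,503.93.
Swap to NZD now, deposit: 880,000·1.4081·1.083178744 = NZD 1,342,197.11.
The quoted forward overvalues CHF, so borrow NZD, buy CHF at spot, deposit the CHF at 0.72%, and sell the proceeds forward at 1.5575.
Arbitrage profit = |1,380,503.93 − 1,342,197.11| = NZD 38,307.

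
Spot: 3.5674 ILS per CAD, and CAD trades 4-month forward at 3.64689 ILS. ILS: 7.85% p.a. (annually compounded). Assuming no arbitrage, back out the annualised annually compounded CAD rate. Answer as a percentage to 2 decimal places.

T = 4/12 years.
CIP gives F = S · g_ILS/g_CAD, so g_ILS/g_CAD = 3.64689/3.5674 = 1.0222823.
The ILS side grows by (1 + 0.0785)^(4/12) = 1.0255104.
Hence g_CAD = 1.0031577.
Annualise: 1.0031577^(12/4) − 1 = 0.009503 = 0.95%.

0.95%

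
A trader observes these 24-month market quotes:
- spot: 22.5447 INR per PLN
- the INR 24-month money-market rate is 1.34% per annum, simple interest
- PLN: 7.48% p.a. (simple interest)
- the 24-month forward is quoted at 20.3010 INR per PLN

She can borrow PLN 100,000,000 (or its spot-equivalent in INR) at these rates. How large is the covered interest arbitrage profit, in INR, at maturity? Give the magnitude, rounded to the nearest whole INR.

INR 18,913,164

T = 2 years.
Invest the PLN and cover forward: 100,000,000 × 1.149600 × 20.3010 = INR 2,333,802,960.00.
Convert at spot and invest in INR: 100,000,000 × 22.5447 × 1.026800 = INR 2,314,889,796.00.
The quoted forward overvalues PLN, so borrow INR, buy PLN at spot, deposit the PLN at 7.48%, and sell the proceeds forward at 20.3010.
Profit = 2,333,802,960.00 − 2,314,889,796.00 = INR 18,913,164.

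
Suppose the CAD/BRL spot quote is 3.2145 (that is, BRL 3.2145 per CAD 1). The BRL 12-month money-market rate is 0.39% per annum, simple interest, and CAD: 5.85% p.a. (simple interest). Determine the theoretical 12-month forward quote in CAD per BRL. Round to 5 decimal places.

T = 1 year.
BRL accumulates by 1 + 0.0039×1 = 1.003900.
Growth of 1 CAD over T: 1 + 0.0585×1 = 1.058500.
Forward (BRL per CAD) = 3.2145 × 1.003900 / 1.058500 = 3.048688.
Quoted the other way: 1/3.048688 = 0.32801 CAD per BRL.

0.32801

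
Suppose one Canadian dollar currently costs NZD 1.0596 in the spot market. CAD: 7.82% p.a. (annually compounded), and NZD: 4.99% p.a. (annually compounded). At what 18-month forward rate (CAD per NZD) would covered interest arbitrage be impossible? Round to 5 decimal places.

0.98217

T = 18/12 years.
NZD accumulates by (1 + 0.0499)^(18/12) = 1.0757761.
Growth of 1 CAD over T: (1 + 0.0782)^(18/12) = 1.1195642.
CIP: F = S · (grow NZD)/(grow CAD) = 1.0596 × 1.0757761/1.1195642 = 1.018157 NZD per CAD.
Invert for CAD per NZD: 1 / 1.018157 = 0.98217.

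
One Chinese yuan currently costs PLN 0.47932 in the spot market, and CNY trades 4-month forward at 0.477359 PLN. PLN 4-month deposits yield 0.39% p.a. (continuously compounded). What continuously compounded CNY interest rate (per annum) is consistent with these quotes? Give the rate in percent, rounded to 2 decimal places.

T = 4/12 years.
By CIP, F/S equals the PLN-to-CNY growth ratio: 0.477359/0.47932 = 0.9959088.
PLN growth factor: e^(0.0039×4/12) = 1.0013008.
That pins the CNY growth at 1.0054142.
r = ln(1.0054142)/(4/12) = 0.016199 → 1.62%.

1.62%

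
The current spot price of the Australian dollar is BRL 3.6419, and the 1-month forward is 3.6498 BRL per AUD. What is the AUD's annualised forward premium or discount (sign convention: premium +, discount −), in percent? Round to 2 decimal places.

+2.60%

T = 1/12 years.
Period premium: (3.6498 − 3.6419)/3.6419 = 0.0021692.
×(1/T) gives 2.60% p.a.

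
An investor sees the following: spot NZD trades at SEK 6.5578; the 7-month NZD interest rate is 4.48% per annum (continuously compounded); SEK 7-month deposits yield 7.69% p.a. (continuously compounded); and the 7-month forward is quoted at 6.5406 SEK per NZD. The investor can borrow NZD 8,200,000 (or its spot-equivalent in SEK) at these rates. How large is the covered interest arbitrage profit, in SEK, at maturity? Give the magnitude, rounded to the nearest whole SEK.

T = 7/12 years.
Keep in NZD, deliver into the forward: 8,200,000·1.0264778031·6.5406 = SEK 55,053,001.90.
Swap to SEK now, deposit: 8,200,000·6.5578·1.0458796831 = SEK 56,241,092.24.
The quoted forward undervalues NZD, so borrow NZD, convert to SEK at spot, deposit the SEK at 7.69%, and buy NZD forward at 6.5406 to cover the loan.
Arbitrage profit = |55,053,001.90 − 56,241,092.24| = SEK 1,188,090.

SEK 1,188,090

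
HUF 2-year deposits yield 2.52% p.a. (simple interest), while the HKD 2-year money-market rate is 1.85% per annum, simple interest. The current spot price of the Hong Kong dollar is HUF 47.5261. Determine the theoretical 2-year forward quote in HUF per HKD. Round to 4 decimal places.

T = 2 years.
HUF growth factor: 1 + 0.0252×2 = 1.050400.
HKD accumulates by 1 + 0.0185×2 = 1.037000.
So F = 47.5261 × 1.050400 / 1.037000 = 48.140227 (HUF/HKD).

48.1402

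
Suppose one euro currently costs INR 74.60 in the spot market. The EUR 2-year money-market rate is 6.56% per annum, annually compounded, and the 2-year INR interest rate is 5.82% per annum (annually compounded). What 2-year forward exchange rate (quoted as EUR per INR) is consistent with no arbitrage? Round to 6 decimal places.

0.013593

T = 2 years.
INR growth factor: (1 + 0.0582)^2 = 1.1197872.
EUR growth factor: (1 + 0.0656)^2 = 1.1355034.
CIP: F = S · (grow INR)/(grow EUR) = 74.6 × 1.1197872/1.1355034 = 73.56748 INR per EUR.
Quoted the other way: 1/73.56748 = 0.013593 EUR per INR.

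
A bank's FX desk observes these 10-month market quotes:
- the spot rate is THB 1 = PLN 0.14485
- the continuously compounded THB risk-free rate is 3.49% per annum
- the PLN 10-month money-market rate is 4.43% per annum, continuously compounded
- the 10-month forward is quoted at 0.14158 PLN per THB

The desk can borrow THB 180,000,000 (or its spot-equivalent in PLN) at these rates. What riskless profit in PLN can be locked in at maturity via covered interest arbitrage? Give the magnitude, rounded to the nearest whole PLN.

T = 10/12 years.
Keep in THB, deliver into the forward: 180,000,000·1.0295103834·0.14158 = PLN 26,236,454.41.
Swap to PLN now, deposit: 180,000,000·0.14485·1.03760655 = PLN 27,053,515.58.
The quoted forward undervalues THB, so borrow THB, convert to PLN at spot, deposit the PLN at 4.43%, and buy THB forward at 0.14158 to cover the loan.
The gap between the two covered legs is PLN 817,061.

PLN 817,061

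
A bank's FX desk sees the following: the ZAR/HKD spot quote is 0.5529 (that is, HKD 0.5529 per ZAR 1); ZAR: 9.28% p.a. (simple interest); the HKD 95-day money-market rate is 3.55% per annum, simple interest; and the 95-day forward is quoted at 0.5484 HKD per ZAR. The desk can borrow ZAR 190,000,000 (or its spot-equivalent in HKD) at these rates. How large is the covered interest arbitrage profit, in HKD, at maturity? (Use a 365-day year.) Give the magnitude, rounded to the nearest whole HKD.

T = 95/365 years.
Route A — deposit ZAR, sell forward: 190,000,000 × 1.02415342466 × 0.5484 = HKD 106,712,690.24.
Route B — convert at spot, deposit HKD: 190,000,000 × 0.5529 × 1.00923972603 = HKD 106,021,642.46.
The quoted forward overvalues ZAR, so borrow HKD, buy ZAR at spot, deposit the ZAR at 9.28%, and sell the proceeds forward at 0.5484.
Arbitrage profit = |106,712,690.24 − 106,021,642.46| = HKD 691,048.

HKD 691,048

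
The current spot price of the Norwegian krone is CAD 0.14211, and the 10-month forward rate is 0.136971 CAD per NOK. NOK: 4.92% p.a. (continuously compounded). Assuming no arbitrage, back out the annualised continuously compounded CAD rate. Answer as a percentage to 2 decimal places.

0.50%

T = 10/12 years.
F/S = 0.136971/0.14211 = 0.9638379 = (growth of CAD) / (growth of NOK).
The NOK side grows by e^(0.0492×10/12) = 1.0418521.
That pins the CAD growth at 1.0041765.
Take logs: ln 1.0041765 / (10/12) = 0.005001, so 0.50%.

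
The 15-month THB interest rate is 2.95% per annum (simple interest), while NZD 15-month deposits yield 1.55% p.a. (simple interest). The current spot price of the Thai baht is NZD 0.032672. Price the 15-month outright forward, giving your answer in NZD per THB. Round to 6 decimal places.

T = 15/12 years.
Growth of 1 NZD over T: 1 + 0.0155×15/12 = 1.019375.
THB growth factor: 1 + 0.0295×15/12 = 1.036875.
Forward (NZD per THB) = 0.032672 × 1.019375 / 1.036875 = 0.03212057.

0.032121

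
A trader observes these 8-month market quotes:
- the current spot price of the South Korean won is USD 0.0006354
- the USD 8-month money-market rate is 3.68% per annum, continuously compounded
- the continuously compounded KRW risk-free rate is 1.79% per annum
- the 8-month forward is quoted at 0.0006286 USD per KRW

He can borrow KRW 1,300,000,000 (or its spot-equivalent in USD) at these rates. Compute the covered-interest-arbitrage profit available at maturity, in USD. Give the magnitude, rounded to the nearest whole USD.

T = 8/12 years.
Route A — deposit KRW, sell forward: 1,300,000,000 × 1.01200482 × 0.0006286 = USD 826,990.10.
Route B — convert at spot, deposit USD: 1,300,000,000 × 0.0006354 × 1.02483675 = USD 846,535.65.
The quoted forward undervalues KRW, so borrow KRW, convert to USD at spot, deposit the USD at 3.68%, and buy KRW forward at 0.0006286 to cover the loan.
Arbitrage profit = |826,990.10 − 846,535.65| = USD 19,546.

USD 19,546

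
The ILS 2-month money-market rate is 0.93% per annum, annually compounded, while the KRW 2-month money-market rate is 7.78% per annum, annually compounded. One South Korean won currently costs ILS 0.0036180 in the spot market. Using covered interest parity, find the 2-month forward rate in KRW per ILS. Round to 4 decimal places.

279.4373

T = 2/12 years.
ILS accumulates by (1 + 0.0093)^(2/12) = 1.001544028.
Growth of 1 KRW over T: (1 + 0.0778)^(2/12) = 1.012565276.
CIP: F = S · (grow ILS)/(grow KRW) = 0.003618 × 1.001544028/1.012565276 = 0.00357861995 ILS per KRW.
Quoted the other way: 1/0.00357861995 = 279.4373 KRW per ILS.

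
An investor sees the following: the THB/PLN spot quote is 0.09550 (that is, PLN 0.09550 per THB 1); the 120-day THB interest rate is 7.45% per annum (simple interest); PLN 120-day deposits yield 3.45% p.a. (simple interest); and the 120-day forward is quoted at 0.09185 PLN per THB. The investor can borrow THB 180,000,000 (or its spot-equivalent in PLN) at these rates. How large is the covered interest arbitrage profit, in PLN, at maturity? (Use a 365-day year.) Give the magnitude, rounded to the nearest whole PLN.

PLN 447,032

T = 120/365 years.
Invest the THB and cover forward: 180,000,000 × 1.0244931507 × 0.09185 = PLN 16,937,945.26.
Convert at spot and invest in PLN: 180,000,000 × 0.09550 × 1.0113424658 = PLN 17,384,976.99.
The quoted forward undervalues THB, so borrow THB, convert to PLN at spot, deposit the PLN at 3.45%, and buy THB forward at 0.09185 to cover the loan.
Arbitrage profit = |16,937,945.26 − 17,384,976.99| = PLN 447,032.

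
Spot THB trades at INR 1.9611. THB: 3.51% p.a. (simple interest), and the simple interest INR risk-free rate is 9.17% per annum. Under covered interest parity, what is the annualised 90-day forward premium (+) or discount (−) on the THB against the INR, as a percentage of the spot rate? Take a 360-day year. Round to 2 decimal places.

T = 90/360 years.
F = S · g_INR/g_THB = 1.9611 × 1.022925/1.008775 = 1.9886082.
(F − S)/S ÷ T = (1.9886082 − 1.9611)/1.9611/(90/360) = 0.056108 → 5.61%.

+5.61%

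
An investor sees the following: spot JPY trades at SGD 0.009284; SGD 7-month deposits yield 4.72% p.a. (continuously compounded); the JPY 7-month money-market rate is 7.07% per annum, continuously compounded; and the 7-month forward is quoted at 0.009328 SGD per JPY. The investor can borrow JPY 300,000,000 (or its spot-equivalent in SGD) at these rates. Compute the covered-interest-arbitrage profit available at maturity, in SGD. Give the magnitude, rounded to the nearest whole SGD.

T = 7/12 years.
Keep in JPY, deliver into the forward: 300,000,000·1.042103917·0.009328 = SGD 2,916,223.60.
Swap to SGD now, deposit: 300,000,000·0.009284·1.027915878 = SGD 2,862,951.30.
The quoted forward overvalues JPY, so borrow SGD, buy JPY at spot, deposit the JPY at 7.07%, and sell the proceeds forward at 0.009328.
Profit = 2,916,223.60 − 2,862,951.30 = SGD 53,272.

SGD 53,272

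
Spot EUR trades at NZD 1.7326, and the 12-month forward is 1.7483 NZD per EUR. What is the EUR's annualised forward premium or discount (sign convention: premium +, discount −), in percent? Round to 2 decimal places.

T = 1 year.
EUR trades forward at +0.90615% vs spot over the period.
Annualise by dividing by T: 0.0090615 / 1 = 0.009062 → 0.91%.

+0.91%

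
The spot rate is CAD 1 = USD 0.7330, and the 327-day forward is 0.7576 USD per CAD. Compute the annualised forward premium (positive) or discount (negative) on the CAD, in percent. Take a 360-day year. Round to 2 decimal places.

+3.69%

T = 327/360 years.
CAD trades forward at +3.35607% vs spot over the period.
Per annum: 0.0335607 / (327/360) = 0.036948 = 3.69%.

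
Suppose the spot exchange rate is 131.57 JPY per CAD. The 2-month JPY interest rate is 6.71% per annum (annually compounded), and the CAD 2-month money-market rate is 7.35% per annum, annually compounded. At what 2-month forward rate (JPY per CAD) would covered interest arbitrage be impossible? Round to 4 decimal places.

T = 2/12 years.
JPY growth factor: (1 + 0.0671)^(2/12) = 1.010882907.
CAD growth factor: (1 + 0.0735)^(2/12) = 1.011890864.
So F = 131.57 × 1.010882907 / 1.011890864 = 131.438941 (JPY/CAD).

131.4389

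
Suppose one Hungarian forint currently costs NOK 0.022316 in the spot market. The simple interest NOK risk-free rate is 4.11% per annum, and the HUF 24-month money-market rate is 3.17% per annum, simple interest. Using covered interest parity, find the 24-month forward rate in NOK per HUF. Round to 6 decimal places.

T = 2 years.
Growth of 1 NOK over T: 1 + 0.0411×2 = 1.082200.
Growth of 1 HUF over T: 1 + 0.0317×2 = 1.063400.
Forward (NOK per HUF) = 0.022316 × 1.082200 / 1.063400 = 0.02271053.

0.022711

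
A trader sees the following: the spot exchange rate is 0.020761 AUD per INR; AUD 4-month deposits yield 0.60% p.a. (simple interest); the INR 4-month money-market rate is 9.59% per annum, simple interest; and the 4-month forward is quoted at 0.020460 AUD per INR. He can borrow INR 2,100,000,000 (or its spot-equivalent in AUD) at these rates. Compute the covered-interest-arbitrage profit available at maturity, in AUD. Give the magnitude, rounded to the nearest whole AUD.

AUD 654,184

T = 4/12 years.
Keep in INR, deliver into the forward: 2,100,000,000·1.0319666667·0.020460 = AUD 44,339,479.80.
Swap to AUD now, deposit: 2,100,000,000·0.020761·1.002000 = AUD 43,685,296.20.
The quoted forward overvalues INR, so borrow AUD, buy INR at spot, deposit the INR at 9.59%, and sell the proceeds forward at 0.020460.
The gap between the two covered legs is AUD 654,184.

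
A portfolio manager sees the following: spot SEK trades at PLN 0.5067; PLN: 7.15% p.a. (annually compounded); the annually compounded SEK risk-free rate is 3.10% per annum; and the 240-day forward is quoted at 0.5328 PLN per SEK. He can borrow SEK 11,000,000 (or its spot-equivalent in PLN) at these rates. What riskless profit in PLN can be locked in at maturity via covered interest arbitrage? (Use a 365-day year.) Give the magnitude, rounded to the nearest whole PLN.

T = 240/365 years.
Invest the SEK and cover forward: 11,000,000 × 1.020276836 × 0.5328 = PLN 5,979,638.48.
Convert at spot and invest in PLN: 11,000,000 × 0.5067 × 1.046455783 = PLN 5,832,630.60.
The quoted forward overvalues SEK, so borrow PLN, buy SEK at spot, deposit the SEK at 3.10%, and sell the proceeds forward at 0.5328.
Profit = 5,979,638.48 − 5,832,630.60 = PLN 147,008.

PLN 147,008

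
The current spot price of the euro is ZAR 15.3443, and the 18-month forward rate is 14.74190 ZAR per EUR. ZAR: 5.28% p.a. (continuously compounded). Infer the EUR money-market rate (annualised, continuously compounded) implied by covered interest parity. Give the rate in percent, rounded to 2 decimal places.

T = 18/12 years.
F/S = 14.7419/15.3443 = 0.9607411 = (growth of ZAR) / (growth of EUR).
ZAR growth factor: e^(0.0528×18/12) = 1.0824208.
Hence g_EUR = 1.1266519.
r = ln(1.1266519)/(18/12) = 0.079500 → 7.95%.

7.95%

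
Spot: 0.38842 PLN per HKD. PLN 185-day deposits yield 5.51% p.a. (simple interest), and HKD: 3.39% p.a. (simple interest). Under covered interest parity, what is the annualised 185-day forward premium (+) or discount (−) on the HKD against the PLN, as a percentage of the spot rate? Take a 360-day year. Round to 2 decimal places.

T = 185/360 years.
F = S · g_PLN/g_HKD = 0.38842 × 1.0283153/1.0174208 = 0.39257919.
(F − S)/S ÷ T = (0.39257919 − 0.38842)/0.38842/(185/360) = 0.020837 → 2.08%.

+2.08%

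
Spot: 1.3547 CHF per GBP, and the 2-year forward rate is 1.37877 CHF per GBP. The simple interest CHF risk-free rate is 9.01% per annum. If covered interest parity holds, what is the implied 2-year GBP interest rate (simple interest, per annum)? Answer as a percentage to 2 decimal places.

7.98%

T = 2 years.
CIP gives F = S · g_CHF/g_GBP, so g_CHF/g_GBP = 1.37877/1.3547 = 1.0177678.
The CHF side grows by 1 + 0.0901×2 = 1.180200.
That pins the GBP growth at 1.1595965.
r = (1.1595965 − 1)/2 = 0.079798 → 7.98%.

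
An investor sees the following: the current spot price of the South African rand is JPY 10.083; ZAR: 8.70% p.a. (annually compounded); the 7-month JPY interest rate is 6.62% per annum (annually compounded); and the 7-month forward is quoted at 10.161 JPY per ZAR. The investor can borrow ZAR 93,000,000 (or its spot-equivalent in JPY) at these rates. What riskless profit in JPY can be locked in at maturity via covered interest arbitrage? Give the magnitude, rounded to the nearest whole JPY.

JPY 18,648,912

T = 7/12 years.
Keep in ZAR, deliver into the forward: 93,000,000·1.04986607115·10.161 = JPY 992,095,090.85.
Swap to JPY now, deposit: 93,000,000·10.083·1.0381000906 = JPY 973,446,178.86.
The quoted forward overvalues ZAR, so borrow JPY, buy ZAR at spot, deposit the ZAR at 8.70%, and sell the proceeds forward at 10.161.
Arbitrage profit = |992,095,090.85 − 973,446,178.86| = JPY 18,648,912.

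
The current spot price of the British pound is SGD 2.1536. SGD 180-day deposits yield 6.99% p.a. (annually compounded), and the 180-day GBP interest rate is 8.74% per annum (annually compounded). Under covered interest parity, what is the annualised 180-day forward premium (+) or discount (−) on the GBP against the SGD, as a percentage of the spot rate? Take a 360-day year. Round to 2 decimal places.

T = 180/360 years.
CIP forward (SGD per GBP) = 2.1536 × 1.0343597/1.0427847 = 2.1362004.
Annualised premium = (F − S)/S × (1/T) = (2.1362004 − 2.1536)/2.1536 ÷ (180/360) = -1.62%.

-1.62%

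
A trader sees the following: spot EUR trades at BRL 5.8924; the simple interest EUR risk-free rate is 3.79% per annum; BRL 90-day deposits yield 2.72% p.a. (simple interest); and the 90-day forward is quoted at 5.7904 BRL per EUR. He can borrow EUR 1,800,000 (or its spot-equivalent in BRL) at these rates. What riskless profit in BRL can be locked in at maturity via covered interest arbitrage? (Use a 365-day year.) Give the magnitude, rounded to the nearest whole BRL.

T = 90/365 years.
Keep in EUR, deliver into the forward: 1,800,000·1.0093452055·5.7904 = BRL 10,520,122.46.
Swap to BRL now, deposit: 1,800,000·5.8924·1.0067068493 = BRL 10,677,454.99.
The quoted forward undervalues EUR, so borrow EUR, convert to BRL at spot, deposit the BRL at 2.72%, and buy EUR forward at 5.7904 to cover the loan.
Arbitrage profit = |10,520,122.46 − 10,677,454.99| = BRL 157,333.

BRL 157,333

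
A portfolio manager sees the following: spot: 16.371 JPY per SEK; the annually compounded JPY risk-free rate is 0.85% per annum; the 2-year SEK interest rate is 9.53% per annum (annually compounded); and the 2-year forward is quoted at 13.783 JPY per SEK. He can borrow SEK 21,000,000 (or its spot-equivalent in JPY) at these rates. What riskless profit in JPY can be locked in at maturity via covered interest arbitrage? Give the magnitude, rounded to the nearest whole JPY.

T = 2 years.
Keep in SEK, deliver into the forward: 21,000,000·1.19968209·13.783 = JPY 347,239,583.18.
Swap to JPY now, deposit: 21,000,000·16.371·1.01707225 = JPY 349,660,285.90.
The quoted forward undervalues SEK, so borrow SEK, convert to JPY at spot, deposit the JPY at 0.85%, and buy SEK forward at 13.783 to cover the loan.
Arbitrage profit = |347,239,583.18 − 349,660,285.90| = JPY 2,420,703.

JPY 2,420,703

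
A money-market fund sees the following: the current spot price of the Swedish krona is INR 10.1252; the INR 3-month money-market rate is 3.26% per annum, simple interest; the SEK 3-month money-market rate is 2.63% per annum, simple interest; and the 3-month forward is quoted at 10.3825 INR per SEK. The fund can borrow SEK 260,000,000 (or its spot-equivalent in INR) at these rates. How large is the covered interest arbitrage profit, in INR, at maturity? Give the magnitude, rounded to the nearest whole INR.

INR 63,191,585

T = 3/12 years.
Route A — deposit SEK, sell forward: 260,000,000 × 1.006575 × 10.3825 = INR 2,717,198,883.75.
Route B — convert at spot, deposit INR: 260,000,000 × 10.1252 × 1.008150 = INR 2,654,007,298.80.
The quoted forward overvalues SEK, so borrow INR, buy SEK at spot, deposit the SEK at 2.63%, and sell the proceeds forward at 10.3825.
Profit = 2,717,198,883.75 − 2,654,007,298.80 = INR 63,191,585.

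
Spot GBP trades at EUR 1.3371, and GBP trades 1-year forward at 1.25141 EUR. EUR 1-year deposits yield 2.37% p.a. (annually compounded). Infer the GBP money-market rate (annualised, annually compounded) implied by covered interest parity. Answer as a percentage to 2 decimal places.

9.38%

T = 1 year.
F/S = 1.25141/1.3371 = 0.9359135 = (growth of EUR) / (growth of GBP).
EUR growth factor: (1 + 0.0237)^1 = 1.023700.
So the GBP growth factor = 1.0937977.
r = 1.0937977^(1/1) − 1 = 0.093798 → 9.38%.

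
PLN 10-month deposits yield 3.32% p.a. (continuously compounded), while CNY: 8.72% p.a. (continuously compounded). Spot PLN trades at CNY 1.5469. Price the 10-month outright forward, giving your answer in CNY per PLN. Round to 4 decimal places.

T = 10/12 years.
CNY growth factor: e^(0.0872×10/12) = 1.075372.
PLN accumulates by e^(0.0332×10/12) = 1.0280529.
CIP: F = S · (grow CNY)/(grow PLN) = 1.5469 × 1.075372/1.0280529 = 1.618101 CNY per PLN.

1.6181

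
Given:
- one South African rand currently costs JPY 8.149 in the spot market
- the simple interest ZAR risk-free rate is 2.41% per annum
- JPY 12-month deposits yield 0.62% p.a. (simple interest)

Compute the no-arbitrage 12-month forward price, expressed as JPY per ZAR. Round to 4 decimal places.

8.0066

T = 1 year.
JPY accumulates by 1 + 0.0062×1 = 1.006200.
ZAR accumulates by 1 + 0.0241×1 = 1.024100.
CIP: F = S · (grow JPY)/(grow ZAR) = 8.149 × 1.006200/1.024100 = 8.006566 JPY per ZAR.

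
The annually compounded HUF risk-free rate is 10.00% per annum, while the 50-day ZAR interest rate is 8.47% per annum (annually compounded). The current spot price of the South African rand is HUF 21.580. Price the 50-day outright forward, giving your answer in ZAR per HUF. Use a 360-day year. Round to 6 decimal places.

0.046249

T = 50/360 years.
HUF accumulates by (1 + 0.1000)^(50/360) = 1.0133255.
Growth of 1 ZAR over T: (1 + 0.0847)^(50/360) = 1.0113561.
CIP: F = S · (grow HUF)/(grow ZAR) = 21.58 × 1.0133255/1.0113561 = 21.62202 HUF per ZAR.
Quoted the other way: 1/21.62202 = 0.046249 ZAR per HUF.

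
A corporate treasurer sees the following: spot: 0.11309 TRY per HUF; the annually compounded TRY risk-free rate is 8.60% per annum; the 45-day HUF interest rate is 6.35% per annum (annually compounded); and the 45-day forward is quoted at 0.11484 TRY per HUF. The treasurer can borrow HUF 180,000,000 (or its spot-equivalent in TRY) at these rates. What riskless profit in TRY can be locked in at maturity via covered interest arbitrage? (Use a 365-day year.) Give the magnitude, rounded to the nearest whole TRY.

T = 45/365 years.
Route A — deposit HUF, sell forward: 180,000,000 × 1.0076191283 × 0.11484 = TRY 20,828,696.52.
Route B — convert at spot, deposit TRY: 180,000,000 × 0.11309 × 1.0102232878 = TRY 20,564,307.29.
The quoted forward overvalues HUF, so borrow TRY, buy HUF at spot, deposit the HUF at 6.35%, and sell the proceeds forward at 0.11484.
Profit = 20,828,696.52 − 20,564,307.29 = TRY 264,389.

TRY 264,389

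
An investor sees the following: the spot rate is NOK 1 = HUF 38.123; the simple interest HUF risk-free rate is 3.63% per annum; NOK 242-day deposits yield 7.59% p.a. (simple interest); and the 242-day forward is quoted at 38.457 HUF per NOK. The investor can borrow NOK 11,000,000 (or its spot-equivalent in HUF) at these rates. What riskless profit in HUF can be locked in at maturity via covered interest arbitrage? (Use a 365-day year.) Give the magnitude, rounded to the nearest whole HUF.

T = 242/365 years.
Invest the NOK and cover forward: 11,000,000 × 1.05032273973 × 38.457 = HUF 444,314,877.62.
Convert at spot and invest in HUF: 11,000,000 × 38.123 × 1.02406739726 = HUF 429,445,735.24.
The quoted forward overvalues NOK, so borrow HUF, buy NOK at spot, deposit the NOK at 7.59%, and sell the proceeds forward at 38.457.
Arbitrage profit = |444,314,877.62 − 429,445,735.24| = HUF 14,869,142.

HUF 14,869,142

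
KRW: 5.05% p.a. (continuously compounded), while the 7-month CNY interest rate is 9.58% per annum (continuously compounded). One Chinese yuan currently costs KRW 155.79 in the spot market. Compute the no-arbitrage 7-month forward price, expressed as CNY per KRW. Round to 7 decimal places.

0.0065908

T = 7/12 years.
KRW growth factor: e^(0.0505×7/12) = 1.0298965.
CNY growth factor: e^(0.0958×7/12) = 1.0574743.
CIP: F = S · (grow KRW)/(grow CNY) = 155.79 × 1.0298965/1.0574743 = 151.7272 KRW per CNY.
Invert for CNY per KRW: 1 / 151.7272 = 0.0065908.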